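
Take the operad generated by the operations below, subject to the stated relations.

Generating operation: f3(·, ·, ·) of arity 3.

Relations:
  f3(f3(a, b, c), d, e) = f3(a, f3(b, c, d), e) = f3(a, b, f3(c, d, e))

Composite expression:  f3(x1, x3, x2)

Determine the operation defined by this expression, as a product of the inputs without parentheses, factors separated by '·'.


x1 · x3 · x2

Key point: f3 is associative — brackets drop, the x-order remains.
f3(x1, x3, x2) flattens to x1 · x3 · x2


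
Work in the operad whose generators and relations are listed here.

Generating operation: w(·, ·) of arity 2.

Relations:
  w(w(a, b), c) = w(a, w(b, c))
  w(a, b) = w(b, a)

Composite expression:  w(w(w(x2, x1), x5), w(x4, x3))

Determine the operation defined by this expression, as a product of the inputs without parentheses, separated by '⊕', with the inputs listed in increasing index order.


x1 ⊕ x2 ⊕ x3 ⊕ x4 ⊕ x5

Both nesting and order wash out for w; what remains is which x's occur.
w(x2, x1) flattens to x2 ⊕ x1
w(w(x2, x1), x5) flattens to x2 ⊕ x1 ⊕ x5
w(x4, x3) flattens to x4 ⊕ x3
w(w(w(x2, x1), x5), w(x4, x3)) flattens to x2 ⊕ x1 ⊕ x5 ⊕ x4 ⊕ x3
reordering the factors by index: x1 ⊕ x2 ⊕ x3 ⊕ x4 ⊕ x5


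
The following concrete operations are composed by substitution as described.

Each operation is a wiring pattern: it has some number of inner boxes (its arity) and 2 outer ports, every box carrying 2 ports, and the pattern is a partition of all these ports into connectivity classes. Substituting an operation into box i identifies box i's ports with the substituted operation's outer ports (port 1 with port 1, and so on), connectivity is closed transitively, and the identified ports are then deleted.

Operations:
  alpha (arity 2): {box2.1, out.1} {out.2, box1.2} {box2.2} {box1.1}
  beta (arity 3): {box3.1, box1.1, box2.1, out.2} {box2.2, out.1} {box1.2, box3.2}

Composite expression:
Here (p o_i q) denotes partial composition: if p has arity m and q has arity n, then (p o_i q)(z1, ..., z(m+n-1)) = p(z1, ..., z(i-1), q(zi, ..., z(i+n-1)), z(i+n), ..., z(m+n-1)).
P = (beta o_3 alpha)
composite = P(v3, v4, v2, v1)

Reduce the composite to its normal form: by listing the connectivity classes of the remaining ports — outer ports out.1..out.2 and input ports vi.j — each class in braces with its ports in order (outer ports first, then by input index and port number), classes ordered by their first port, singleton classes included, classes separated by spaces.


{out.1, v4.2} {out.2, v1.1, v3.1, v4.1} {v1.2} {v2.1} {v2.2, v3.2}

Reachability decides: close wires over beta-identified ports.
stage alpha: inputs (v2, v1), connectivity {out.1, v1.1} {out.2, v2.2} {v1.2} {v2.1}, out.j its boundary
stage beta: inputs (v3, v4, v2, v1), connectivity {out.1, v4.2} {out.2, v1.1, v3.1, v4.1} {v1.2} {v2.1} {v2.2, v3.2}, out.j its boundary


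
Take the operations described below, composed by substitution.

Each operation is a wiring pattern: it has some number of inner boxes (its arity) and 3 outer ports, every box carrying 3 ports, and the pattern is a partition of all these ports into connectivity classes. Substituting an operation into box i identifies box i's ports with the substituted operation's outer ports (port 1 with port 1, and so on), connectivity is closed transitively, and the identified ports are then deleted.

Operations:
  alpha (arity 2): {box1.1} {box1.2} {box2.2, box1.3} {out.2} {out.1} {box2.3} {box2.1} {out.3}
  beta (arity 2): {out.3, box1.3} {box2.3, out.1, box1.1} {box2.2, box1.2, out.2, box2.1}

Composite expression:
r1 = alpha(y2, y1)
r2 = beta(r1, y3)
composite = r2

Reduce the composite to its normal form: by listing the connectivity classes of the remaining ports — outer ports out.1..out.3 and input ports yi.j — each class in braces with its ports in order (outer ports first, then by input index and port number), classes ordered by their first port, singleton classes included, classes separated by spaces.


Reachability decides: close wires over beta-identified ports.
the subtree at alpha composes to {out.1} {out.2} {out.3} {y1.1} {y1.2, y2.3} {y1.3} {y2.1} {y2.2} on (y2, y1); out.j = own outer ports
the subtree at beta composes to {out.1, y3.3} {out.2, y3.1, y3.2} {out.3} {y1.1} {y1.2, y2.3} {y1.3} {y2.1} {y2.2} on (y2, y1, y3); out.j = own outer ports

{out.1, y3.3} {out.2, y3.1, y3.2} {out.3} {y1.1} {y1.2, y2.3} {y1.3} {y2.1} {y2.2}


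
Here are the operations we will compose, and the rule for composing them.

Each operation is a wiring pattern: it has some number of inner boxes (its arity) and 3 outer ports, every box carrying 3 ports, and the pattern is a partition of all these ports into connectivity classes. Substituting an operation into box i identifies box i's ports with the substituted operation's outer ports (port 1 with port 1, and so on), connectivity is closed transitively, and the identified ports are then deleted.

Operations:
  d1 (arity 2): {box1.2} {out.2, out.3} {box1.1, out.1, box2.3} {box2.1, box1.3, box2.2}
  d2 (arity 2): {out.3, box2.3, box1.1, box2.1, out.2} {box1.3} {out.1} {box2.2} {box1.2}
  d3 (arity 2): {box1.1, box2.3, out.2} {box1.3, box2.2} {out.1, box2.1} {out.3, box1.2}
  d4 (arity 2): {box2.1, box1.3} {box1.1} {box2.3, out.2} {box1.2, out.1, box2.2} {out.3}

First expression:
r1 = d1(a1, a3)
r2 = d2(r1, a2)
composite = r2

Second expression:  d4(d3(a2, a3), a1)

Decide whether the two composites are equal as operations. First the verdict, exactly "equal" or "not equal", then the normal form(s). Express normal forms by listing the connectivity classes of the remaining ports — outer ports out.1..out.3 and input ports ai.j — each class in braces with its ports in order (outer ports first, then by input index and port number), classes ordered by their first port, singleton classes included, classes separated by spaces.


not equal; the first gives {out.1} {out.2, out.3, a1.1, a2.1, a2.3, a3.3} {a1.2} {a1.3, a3.1, a3.2} {a2.2} and the second {out.1, a1.2, a2.1, a3.3} {out.2, a1.3} {out.3} {a1.1, a2.2} {a2.3, a3.2} {a3.1}

In normal form, the first expression is {out.1} {out.2, out.3, a1.1, a2.1, a2.3, a3.3} {a1.2} {a1.3, a3.1, a3.2} {a2.2}
In normal form, the second expression is {out.1, a1.2, a2.1, a3.3} {out.2, a1.3} {out.3} {a1.1, a2.2} {a2.3, a3.2} {a3.1}
The normal forms differ: not equal.


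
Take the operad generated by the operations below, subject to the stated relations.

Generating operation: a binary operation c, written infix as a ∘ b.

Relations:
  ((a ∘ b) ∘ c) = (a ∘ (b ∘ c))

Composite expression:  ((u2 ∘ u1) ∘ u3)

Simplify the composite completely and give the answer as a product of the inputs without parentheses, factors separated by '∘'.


All parenthesizations of c agree; list the u-inputs left to right.
(u2 ∘ u1) reduces to u2 ∘ u1
((u2 ∘ u1) ∘ u3) reduces to u2 ∘ u1 ∘ u3

u2 ∘ u1 ∘ u3


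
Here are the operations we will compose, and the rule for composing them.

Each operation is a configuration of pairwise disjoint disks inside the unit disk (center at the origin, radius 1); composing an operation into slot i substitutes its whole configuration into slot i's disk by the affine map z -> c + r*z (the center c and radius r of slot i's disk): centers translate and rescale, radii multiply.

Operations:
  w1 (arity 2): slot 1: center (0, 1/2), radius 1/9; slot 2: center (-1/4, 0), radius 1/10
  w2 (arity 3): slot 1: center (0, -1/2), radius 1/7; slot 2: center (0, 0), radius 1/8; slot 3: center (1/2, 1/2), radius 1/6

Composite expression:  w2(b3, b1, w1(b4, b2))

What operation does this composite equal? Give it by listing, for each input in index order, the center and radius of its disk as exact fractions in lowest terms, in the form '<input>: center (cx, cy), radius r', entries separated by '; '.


b1: center (0, 0), radius 1/8; b2: center (11/24, 1/2), radius 1/60; b3: center (0, -1/2), radius 1/7; b4: center (1/2, 7/12), radius 1/54


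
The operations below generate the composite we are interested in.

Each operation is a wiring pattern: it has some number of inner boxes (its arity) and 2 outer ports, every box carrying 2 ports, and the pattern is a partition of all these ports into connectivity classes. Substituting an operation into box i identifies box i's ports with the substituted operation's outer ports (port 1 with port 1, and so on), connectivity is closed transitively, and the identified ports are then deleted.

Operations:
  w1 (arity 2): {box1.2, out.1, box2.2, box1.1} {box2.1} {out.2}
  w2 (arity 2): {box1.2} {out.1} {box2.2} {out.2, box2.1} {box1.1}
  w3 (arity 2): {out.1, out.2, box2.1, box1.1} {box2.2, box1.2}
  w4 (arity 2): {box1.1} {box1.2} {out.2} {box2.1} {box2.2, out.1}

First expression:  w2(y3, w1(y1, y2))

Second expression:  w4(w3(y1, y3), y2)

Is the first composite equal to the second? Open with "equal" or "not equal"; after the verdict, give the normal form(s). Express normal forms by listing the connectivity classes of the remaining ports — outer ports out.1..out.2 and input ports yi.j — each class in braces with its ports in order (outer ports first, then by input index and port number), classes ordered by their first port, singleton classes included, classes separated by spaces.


not equal — first {out.1} {out.2, y1.1, y1.2, y2.2} {y2.1} {y3.1} {y3.2}, second {out.1, y2.2} {out.2} {y1.1, y3.1} {y1.2, y3.2} {y2.1}

The first expression reduces to {out.1} {out.2, y1.1, y1.2, y2.2} {y2.1} {y3.1} {y3.2}
The second expression reduces to {out.1, y2.2} {out.2} {y1.1, y3.1} {y1.2, y3.2} {y2.1}
Distinct normal forms: not equal.


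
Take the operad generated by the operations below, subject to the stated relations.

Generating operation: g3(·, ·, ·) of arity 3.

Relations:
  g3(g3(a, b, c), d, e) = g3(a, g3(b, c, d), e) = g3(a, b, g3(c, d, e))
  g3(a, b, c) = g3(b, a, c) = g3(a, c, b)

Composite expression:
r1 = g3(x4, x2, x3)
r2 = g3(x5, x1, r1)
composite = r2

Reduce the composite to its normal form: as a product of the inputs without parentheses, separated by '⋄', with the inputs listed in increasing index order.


Both nesting and order wash out for g3; what remains is which x's occur.
g3(x4, x2, x3) spells out as x4 ⋄ x2 ⋄ x3
g3(x5, x1, g3(x4, x2, x3)) spells out as x5 ⋄ x1 ⋄ x4 ⋄ x2 ⋄ x3
rearranged into index order: x1 ⋄ x2 ⋄ x3 ⋄ x4 ⋄ x5

x1 ⋄ x2 ⋄ x3 ⋄ x4 ⋄ x5


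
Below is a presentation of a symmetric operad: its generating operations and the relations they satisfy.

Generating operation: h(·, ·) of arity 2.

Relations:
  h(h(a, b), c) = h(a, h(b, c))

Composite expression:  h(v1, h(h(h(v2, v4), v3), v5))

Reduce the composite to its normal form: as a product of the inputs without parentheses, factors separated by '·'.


v1 · v2 · v4 · v3 · v5


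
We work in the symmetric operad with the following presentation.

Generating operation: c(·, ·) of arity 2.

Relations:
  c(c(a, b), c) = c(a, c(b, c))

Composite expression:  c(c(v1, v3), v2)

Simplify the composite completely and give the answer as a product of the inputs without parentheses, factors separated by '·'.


v1 · v3 · v2

All parenthesizations of c agree; list the v-inputs left to right.
c(v1, v3) linearizes to v1 · v3
c(c(v1, v3), v2) linearizes to v1 · v3 · v2


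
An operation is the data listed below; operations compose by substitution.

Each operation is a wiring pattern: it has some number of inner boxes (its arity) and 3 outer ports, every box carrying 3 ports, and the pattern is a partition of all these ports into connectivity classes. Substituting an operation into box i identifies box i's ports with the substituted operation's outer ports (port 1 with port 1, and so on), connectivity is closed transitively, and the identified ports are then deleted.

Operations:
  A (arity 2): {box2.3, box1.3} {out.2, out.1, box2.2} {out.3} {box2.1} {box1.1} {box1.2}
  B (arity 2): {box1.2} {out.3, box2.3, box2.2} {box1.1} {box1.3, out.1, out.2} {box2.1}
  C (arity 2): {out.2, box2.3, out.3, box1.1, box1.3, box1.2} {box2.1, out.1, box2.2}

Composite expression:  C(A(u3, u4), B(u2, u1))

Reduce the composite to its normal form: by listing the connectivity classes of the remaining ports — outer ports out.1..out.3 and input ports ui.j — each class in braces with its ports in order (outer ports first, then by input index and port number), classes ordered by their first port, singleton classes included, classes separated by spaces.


{out.1, u2.3} {out.2, out.3, u1.2, u1.3, u4.2} {u1.1} {u2.1} {u2.2} {u3.1} {u3.2} {u3.3, u4.3} {u4.1}

Reachability decides: close wires over C-identified ports.
A over (u3, u4) gives {out.1, out.2, u4.2} {out.3} {u3.1} {u3.2} {u3.3, u4.3} {u4.1}, out.j being that stage's outer ports
B over (u2, u1) gives {out.1, out.2, u2.3} {out.3, u1.2, u1.3} {u1.1} {u2.1} {u2.2}, out.j being that stage's outer ports
C over (u3, u4, u2, u1) gives {out.1, u2.3} {out.2, out.3, u1.2, u1.3, u4.2} {u1.1} {u2.1} {u2.2} {u3.1} {u3.2} {u3.3, u4.3} {u4.1}, out.j being that stage's outer ports


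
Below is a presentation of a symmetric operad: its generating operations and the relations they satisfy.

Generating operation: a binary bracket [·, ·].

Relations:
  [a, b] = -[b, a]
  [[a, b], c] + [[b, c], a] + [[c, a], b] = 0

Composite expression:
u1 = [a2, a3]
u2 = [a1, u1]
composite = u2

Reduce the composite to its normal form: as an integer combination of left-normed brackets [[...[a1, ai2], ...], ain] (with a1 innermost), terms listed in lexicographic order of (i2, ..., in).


[[a1, a2], a3] - [[a1, a3], a2]

In the tensor algebra, words opening a1 carry the a1-anchored form.
Composite bracket: [a1, [a2, a3]]
Each bracket splits as ab - ba, giving 4 signed words (2^2 = 4).
Coefficients come from the a1-initial words:
  from a1a2a3, sign +1: term +[[a1, a2], a3]
  from a1a3a2, sign -1: term -[[a1, a3], a2]


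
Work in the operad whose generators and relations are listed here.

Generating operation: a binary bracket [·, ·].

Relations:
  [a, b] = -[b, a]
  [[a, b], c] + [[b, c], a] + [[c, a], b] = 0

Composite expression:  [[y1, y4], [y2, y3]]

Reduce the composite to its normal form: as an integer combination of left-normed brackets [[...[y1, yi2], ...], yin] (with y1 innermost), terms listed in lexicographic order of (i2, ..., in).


Antisymmetry and Jacobi reduce to y1-anchored left-normed brackets.
Composite bracket: [[y1, y4], [y2, y3]]
The bracket unfolds into 8 signed words via [a, b] = ab - ba (2^3 = 8).
Collect the words opening with y1:
  the word y1y4y2y3 carries sign +1 and contributes +[[[y1, y4], y2], y3]
  the word y1y4y3y2 carries sign -1 and contributes -[[[y1, y4], y3], y2]

[[[y1, y4], y2], y3] - [[[y1, y4], y3], y2]


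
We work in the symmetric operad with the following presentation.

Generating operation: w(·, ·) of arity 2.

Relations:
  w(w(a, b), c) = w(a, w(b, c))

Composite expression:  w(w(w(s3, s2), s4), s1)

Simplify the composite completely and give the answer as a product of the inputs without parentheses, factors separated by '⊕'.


s3 ⊕ s2 ⊕ s4 ⊕ s1

Associativity of w dissolves the nesting; only the s-input order survives.
w(s3, s2) flattens to s3 ⊕ s2
w(w(s3, s2), s4) flattens to s3 ⊕ s2 ⊕ s4
w(w(w(s3, s2), s4), s1) flattens to s3 ⊕ s2 ⊕ s4 ⊕ s1


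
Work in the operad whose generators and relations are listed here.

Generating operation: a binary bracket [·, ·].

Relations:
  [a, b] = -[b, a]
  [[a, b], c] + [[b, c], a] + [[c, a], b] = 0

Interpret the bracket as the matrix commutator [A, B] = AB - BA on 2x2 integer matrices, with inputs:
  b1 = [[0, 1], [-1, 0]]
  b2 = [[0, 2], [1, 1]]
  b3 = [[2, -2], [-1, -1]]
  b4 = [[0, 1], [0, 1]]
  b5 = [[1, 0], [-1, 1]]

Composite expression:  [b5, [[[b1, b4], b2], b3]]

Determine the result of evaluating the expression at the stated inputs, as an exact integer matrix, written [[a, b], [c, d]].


[b1, b4] = [[1, 1], [1, -1]]
[[b1, b4], b2] = [[-1, 5], [-3, 1]]
[[[b1, b4], b2], b3] = [[-11, -11], [-11, 11]]
[b5, [[[b1, b4], b2], b3]] = [[-11, 0], [22, 11]]

[[-11, 0], [22, 11]]


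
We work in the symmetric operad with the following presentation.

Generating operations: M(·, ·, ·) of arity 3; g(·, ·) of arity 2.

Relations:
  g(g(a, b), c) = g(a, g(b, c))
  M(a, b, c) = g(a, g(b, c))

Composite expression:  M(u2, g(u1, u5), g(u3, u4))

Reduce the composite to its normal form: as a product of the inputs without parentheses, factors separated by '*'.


Under associativity of M, the answer is the u's in reading order.
g(u1, u5) reduces to u1 * u5
g(u3, u4) reduces to u3 * u4
M(u2, g(u1, u5), g(u3, u4)) reduces to u2 * u1 * u5 * u3 * u4

u2 * u1 * u5 * u3 * u4


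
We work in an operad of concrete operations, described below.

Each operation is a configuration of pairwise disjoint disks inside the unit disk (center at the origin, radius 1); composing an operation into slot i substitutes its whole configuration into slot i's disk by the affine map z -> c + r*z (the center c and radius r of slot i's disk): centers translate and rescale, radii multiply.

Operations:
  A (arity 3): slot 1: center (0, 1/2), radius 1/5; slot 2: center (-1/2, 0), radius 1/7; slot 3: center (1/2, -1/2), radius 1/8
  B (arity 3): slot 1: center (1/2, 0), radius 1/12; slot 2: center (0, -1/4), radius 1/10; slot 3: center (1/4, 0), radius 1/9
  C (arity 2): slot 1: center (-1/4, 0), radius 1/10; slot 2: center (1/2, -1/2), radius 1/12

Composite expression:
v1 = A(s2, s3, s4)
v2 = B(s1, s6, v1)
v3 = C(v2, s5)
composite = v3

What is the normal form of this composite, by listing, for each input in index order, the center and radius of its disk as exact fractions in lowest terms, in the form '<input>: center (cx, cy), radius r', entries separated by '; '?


Nesting under C composes maps z -> c + r*z down each s-path.
s1 passes through 2 substitutions, ending at center (-1/5, 0), radius 1/120
s6 passes through 2 substitutions, ending at center (-1/4, -1/40), radius 1/100
s2 passes through 3 substitutions, ending at center (-9/40, 1/180), radius 1/450
s3 passes through 3 substitutions, ending at center (-83/360, 0), radius 1/630
s4 passes through 3 substitutions, ending at center (-79/360, -1/180), radius 1/720
s5 passes through 1 substitution, ending at center (1/2, -1/2), radius 1/12

s1: center (-1/5, 0), radius 1/120; s2: center (-9/40, 1/180), radius 1/450; s3: center (-83/360, 0), radius 1/630; s4: center (-79/360, -1/180), radius 1/720; s5: center (1/2, -1/2), radius 1/12; s6: center (-1/4, -1/40), radius 1/100


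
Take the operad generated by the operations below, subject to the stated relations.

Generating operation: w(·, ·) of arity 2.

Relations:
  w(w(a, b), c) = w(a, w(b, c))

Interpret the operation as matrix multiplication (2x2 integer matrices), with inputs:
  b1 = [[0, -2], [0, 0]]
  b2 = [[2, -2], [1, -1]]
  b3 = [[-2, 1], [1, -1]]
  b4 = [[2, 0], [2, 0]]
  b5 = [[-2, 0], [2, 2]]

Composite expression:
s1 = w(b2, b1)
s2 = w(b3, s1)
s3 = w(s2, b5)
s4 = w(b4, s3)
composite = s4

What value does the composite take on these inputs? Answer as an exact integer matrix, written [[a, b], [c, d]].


[[24, 24], [24, 24]]


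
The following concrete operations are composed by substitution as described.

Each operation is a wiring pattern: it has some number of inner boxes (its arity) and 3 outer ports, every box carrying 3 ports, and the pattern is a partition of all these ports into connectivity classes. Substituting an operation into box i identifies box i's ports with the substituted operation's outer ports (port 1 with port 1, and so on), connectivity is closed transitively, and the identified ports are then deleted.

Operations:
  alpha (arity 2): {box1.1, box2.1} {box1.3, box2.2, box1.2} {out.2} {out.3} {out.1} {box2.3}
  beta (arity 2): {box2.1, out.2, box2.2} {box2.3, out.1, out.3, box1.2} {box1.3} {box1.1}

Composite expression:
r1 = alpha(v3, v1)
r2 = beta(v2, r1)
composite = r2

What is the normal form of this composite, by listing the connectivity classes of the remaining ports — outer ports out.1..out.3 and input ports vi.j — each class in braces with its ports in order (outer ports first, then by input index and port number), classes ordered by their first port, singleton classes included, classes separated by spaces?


{out.1, out.3, v2.2} {out.2} {v1.1, v3.1} {v1.2, v3.2, v3.3} {v1.3} {v2.1} {v2.3}


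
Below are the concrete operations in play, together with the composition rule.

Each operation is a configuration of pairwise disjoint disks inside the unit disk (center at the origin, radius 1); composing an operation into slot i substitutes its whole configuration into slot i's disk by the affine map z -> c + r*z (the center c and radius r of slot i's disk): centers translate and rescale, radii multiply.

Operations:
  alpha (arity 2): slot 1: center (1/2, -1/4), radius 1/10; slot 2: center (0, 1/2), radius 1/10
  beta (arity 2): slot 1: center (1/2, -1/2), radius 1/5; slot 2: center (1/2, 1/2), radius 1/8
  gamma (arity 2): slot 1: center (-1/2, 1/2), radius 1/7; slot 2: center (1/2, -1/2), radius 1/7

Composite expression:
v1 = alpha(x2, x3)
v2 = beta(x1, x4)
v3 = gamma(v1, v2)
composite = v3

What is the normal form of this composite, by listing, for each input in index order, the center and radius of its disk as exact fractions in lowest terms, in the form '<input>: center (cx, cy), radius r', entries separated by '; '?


Affine substitution under gamma: radii multiply and x-centers shift.
x2: after 2 affine steps, its disk has center (-3/7, 13/28), radius 1/70
x3: after 2 affine steps, its disk has center (-1/2, 4/7), radius 1/70
x1: after 2 affine steps, its disk has center (4/7, -4/7), radius 1/35
x4: after 2 affine steps, its disk has center (4/7, -3/7), radius 1/56

x1: center (4/7, -4/7), radius 1/35; x2: center (-3/7, 13/28), radius 1/70; x3: center (-1/2, 4/7), radius 1/70; x4: center (4/7, -3/7), radius 1/56


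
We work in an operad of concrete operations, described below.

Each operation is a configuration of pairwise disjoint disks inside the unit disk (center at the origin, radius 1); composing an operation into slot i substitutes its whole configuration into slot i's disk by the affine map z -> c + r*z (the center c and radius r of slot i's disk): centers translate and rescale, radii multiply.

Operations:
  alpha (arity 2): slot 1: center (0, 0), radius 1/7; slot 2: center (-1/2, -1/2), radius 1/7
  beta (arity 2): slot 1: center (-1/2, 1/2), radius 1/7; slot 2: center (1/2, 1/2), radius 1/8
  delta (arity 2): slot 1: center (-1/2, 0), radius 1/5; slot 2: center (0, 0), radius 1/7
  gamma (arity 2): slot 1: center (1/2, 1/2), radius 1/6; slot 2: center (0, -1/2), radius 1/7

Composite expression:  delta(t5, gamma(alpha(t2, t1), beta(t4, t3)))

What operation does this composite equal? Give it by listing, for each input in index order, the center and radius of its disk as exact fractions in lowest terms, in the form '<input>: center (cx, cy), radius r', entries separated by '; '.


t1: center (5/84, 5/84), radius 1/294; t2: center (1/14, 1/14), radius 1/294; t3: center (1/98, -3/49), radius 1/392; t4: center (-1/98, -3/49), radius 1/343; t5: center (-1/2, 0), radius 1/5

Each t-disk chains the slot maps above it in delta; radii multiply.
for t5, the 1-step affine chain lands on center (-1/2, 0), radius 1/5
for t2, the 3-step affine chain lands on center (1/14, 1/14), radius 1/294
for t1, the 3-step affine chain lands on center (5/84, 5/84), radius 1/294
for t4, the 3-step affine chain lands on center (-1/98, -3/49), radius 1/343
for t3, the 3-step affine chain lands on center (1/98, -3/49), radius 1/392


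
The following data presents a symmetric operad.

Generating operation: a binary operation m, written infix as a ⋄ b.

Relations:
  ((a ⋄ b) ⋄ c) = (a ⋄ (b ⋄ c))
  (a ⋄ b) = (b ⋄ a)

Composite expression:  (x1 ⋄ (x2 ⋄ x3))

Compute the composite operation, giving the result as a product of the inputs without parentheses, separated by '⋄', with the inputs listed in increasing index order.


x1 ⋄ x2 ⋄ x3


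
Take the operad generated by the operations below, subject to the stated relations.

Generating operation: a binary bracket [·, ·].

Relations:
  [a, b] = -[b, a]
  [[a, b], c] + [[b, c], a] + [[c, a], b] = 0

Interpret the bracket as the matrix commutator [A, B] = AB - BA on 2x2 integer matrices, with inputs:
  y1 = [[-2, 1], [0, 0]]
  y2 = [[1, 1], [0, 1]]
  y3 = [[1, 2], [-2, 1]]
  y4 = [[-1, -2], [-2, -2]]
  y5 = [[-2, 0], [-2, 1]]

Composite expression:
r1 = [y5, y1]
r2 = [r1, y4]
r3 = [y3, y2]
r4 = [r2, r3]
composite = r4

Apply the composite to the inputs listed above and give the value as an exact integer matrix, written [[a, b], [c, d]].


[[0, 20], [48, 0]]

[y5, y1] = [[2, -3], [4, -2]]
[[y5, y1], y4] = [[14, -5], [12, -14]]
[y3, y2] = [[2, 0], [0, -2]]
[[[y5, y1], y4], [y3, y2]] = [[0, 20], [48, 0]]


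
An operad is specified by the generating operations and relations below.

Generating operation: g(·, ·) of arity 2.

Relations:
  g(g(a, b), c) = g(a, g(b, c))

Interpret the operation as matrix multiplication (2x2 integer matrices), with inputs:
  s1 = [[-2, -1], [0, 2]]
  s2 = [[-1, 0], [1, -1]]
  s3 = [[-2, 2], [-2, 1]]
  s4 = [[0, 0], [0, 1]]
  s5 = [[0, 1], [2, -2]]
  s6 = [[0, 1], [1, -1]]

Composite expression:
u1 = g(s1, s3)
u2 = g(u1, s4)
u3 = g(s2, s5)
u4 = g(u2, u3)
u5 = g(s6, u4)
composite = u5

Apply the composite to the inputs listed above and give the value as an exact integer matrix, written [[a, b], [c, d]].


[[-4, 6], [14, -21]]

g(s1, s3) = [[6, -5], [-4, 2]]
g(g(s1, s3), s4) = [[0, -5], [0, 2]]
g(s2, s5) = [[0, -1], [-2, 3]]
g(g(g(s1, s3), s4), g(s2, s5)) = [[10, -15], [-4, 6]]
g(s6, g(g(g(s1, s3), s4), g(s2, s5))) = [[-4, 6], [14, -21]]


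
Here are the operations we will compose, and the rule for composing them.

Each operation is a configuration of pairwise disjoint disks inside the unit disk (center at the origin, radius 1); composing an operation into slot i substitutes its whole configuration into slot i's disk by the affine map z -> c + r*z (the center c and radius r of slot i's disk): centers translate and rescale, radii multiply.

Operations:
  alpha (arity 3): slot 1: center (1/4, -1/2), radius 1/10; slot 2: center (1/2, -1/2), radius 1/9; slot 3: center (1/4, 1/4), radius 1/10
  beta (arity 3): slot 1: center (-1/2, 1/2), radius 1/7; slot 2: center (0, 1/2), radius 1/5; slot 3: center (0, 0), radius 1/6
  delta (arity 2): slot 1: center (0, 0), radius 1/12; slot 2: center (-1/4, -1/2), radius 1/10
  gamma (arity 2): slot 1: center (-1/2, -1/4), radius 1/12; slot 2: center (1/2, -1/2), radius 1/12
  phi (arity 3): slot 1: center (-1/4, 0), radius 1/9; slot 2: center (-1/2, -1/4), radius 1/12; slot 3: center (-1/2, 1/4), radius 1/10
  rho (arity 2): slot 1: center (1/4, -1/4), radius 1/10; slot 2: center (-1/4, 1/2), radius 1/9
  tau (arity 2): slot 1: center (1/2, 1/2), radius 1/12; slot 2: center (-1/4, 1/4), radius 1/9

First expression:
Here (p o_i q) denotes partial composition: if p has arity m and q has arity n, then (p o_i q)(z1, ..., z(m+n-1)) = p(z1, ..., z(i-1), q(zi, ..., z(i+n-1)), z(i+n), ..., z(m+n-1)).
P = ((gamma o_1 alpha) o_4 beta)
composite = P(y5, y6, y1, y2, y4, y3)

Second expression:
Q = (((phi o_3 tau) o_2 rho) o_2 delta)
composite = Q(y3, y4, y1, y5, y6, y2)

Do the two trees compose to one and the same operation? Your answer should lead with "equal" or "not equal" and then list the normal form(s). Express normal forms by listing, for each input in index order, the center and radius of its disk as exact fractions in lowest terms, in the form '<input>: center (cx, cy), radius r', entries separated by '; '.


not equal — first y1: center (-23/48, -11/48), radius 1/120; y2: center (11/24, -11/24), radius 1/84; y3: center (1/2, -1/2), radius 1/72; y4: center (1/2, -11/24), radius 1/60; y5: center (-23/48, -7/24), radius 1/120; y6: center (-11/24, -7/24), radius 1/108, second y1: center (-77/160, -11/40), radius 1/1200; y2: center (-21/40, 11/40), radius 1/90; y3: center (-1/4, 0), radius 1/9; y4: center (-23/48, -13/48), radius 1/1440; y5: center (-25/48, -5/24), radius 1/108; y6: center (-9/20, 3/10), radius 1/120

The first composite normalizes to y1: center (-23/48, -11/48), radius 1/120; y2: center (11/24, -11/24), radius 1/84; y3: center (1/2, -1/2), radius 1/72; y4: center (1/2, -11/24), radius 1/60; y5: center (-23/48, -7/24), radius 1/120; y6: center (-11/24, -7/24), radius 1/108
The second composite normalizes to y1: center (-77/160, -11/40), radius 1/1200; y2: center (-21/40, 11/40), radius 1/90; y3: center (-1/4, 0), radius 1/9; y4: center (-23/48, -13/48), radius 1/1440; y5: center (-25/48, -5/24), radius 1/108; y6: center (-9/20, 3/10), radius 1/120
The forms do not match — not equal.


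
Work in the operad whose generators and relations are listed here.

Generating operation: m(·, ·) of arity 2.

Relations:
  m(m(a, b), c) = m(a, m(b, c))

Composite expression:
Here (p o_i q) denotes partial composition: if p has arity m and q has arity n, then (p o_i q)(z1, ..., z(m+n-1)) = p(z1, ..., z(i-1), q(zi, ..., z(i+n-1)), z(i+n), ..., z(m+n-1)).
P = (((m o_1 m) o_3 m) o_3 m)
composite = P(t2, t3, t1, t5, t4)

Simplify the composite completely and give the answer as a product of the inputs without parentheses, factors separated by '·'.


t2 · t3 · t1 · t5 · t4

Key point: m is associative — brackets drop, the t-order remains.
m(t2, t3) unparenthesizes to t2 · t3
m(t1, t5) unparenthesizes to t1 · t5
m(m(t1, t5), t4) unparenthesizes to t1 · t5 · t4
m(m(t2, t3), m(m(t1, t5), t4)) unparenthesizes to t2 · t3 · t1 · t5 · t4


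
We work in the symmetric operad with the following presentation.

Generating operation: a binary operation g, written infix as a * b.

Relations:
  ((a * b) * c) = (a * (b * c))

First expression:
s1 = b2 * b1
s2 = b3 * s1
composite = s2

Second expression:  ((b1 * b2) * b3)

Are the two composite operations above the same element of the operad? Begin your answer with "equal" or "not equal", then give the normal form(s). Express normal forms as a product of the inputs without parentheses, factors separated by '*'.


The first expression, normalized: b3 * b2 * b1
The second expression, normalized: b1 * b2 * b3
They disagree, so not equal.

not equal; first: b3 * b2 * b1; second: b1 * b2 * b3


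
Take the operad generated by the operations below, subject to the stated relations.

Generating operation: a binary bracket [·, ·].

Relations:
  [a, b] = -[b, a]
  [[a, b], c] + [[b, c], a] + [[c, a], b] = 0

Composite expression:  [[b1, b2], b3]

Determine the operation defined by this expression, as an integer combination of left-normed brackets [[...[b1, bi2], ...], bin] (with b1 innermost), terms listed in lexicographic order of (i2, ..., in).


[[b1, b2], b3]

A multilinear Lie element is pinned by b1-initial words (b1 innermost).
Composite bracket: [[b1, b2], b3]
Expanding via [a, b] = ab - ba: 4 signed words (2^2 = 4).
Collect the words opening with b1:
  from b1b2b3, sign +1: term +[[b1, b2], b3]


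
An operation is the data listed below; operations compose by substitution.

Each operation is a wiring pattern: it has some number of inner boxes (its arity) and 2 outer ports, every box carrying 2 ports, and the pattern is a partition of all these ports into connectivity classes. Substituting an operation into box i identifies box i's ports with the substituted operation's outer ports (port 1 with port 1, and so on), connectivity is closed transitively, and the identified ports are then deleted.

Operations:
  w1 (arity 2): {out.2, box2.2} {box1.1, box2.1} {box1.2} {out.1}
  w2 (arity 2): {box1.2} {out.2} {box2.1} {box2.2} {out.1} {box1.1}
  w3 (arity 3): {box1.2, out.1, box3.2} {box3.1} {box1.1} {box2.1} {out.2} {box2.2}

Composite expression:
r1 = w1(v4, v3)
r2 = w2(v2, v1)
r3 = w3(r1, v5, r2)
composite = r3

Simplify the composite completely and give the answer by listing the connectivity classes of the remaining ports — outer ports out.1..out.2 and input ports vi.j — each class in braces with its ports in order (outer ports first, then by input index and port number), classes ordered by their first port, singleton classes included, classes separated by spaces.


{out.1, v3.2} {out.2} {v1.1} {v1.2} {v2.1} {v2.2} {v3.1, v4.1} {v4.2} {v5.1} {v5.2}

Reachability decides: close wires over w3-identified ports.
composing w1 on (v4, v3), with out.j its own outer ports: {out.1} {out.2, v3.2} {v3.1, v4.1} {v4.2}
composing w2 on (v2, v1), with out.j its own outer ports: {out.1} {out.2} {v1.1} {v1.2} {v2.1} {v2.2}
composing w3 on (v4, v3, v5, v2, v1), with out.j its own outer ports: {out.1, v3.2} {out.2} {v1.1} {v1.2} {v2.1} {v2.2} {v3.1, v4.1} {v4.2} {v5.1} {v5.2}


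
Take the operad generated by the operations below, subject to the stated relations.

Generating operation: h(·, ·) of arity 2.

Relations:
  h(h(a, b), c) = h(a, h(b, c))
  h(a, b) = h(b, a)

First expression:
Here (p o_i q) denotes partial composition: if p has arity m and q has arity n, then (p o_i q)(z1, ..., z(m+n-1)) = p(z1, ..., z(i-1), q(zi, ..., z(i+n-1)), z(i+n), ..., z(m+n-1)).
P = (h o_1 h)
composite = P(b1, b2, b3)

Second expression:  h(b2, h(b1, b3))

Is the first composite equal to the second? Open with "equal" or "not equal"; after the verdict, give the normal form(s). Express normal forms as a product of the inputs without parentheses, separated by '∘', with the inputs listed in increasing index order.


The first expression reduces to b1 ∘ b2 ∘ b3
The second expression reduces to b1 ∘ b2 ∘ b3
The forms coincide; equal.

equal; both compose to b1 ∘ b2 ∘ b3


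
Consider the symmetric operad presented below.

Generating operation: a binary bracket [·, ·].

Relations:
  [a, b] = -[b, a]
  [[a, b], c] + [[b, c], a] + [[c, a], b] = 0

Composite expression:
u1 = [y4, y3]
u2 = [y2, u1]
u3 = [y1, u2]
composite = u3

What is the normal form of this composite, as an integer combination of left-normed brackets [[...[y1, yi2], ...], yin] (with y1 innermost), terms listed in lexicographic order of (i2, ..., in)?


-[[[y1, y2], y3], y4] + [[[y1, y2], y4], y3] + [[[y1, y3], y4], y2] - [[[y1, y4], y3], y2]

Expand each bracket as ab - ba; the y1-initial words give the coefficients.
Composite bracket: [y1, [y2, [y4, y3]]]
Applying ab - ba throughout gives 8 signed words (2^3 = 8).
The y1-initial words carry the normal form:
  y1y2y3y4 appears with sign -1, giving the term -[[[y1, y2], y3], y4]
  y1y2y4y3 appears with sign +1, giving the term +[[[y1, y2], y4], y3]
  y1y3y4y2 appears with sign +1, giving the term +[[[y1, y3], y4], y2]
  y1y4y3y2 appears with sign -1, giving the term -[[[y1, y4], y3], y2]


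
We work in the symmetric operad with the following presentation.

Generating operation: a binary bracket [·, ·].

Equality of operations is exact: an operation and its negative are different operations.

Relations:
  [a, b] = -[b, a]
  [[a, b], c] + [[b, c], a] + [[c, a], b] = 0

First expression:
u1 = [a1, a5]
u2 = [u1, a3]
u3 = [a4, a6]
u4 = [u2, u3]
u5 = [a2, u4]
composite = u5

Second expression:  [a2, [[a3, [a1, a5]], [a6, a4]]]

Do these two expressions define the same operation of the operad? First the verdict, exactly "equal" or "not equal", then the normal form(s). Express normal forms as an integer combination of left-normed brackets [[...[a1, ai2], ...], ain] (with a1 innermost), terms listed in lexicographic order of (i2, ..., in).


equal: each reduces to -[[[[[a1, a5], a3], a4], a6], a2] + [[[[[a1, a5], a3], a6], a4], a2]

The first expression, normalized: -[[[[[a1, a5], a3], a4], a6], a2] + [[[[[a1, a5], a3], a6], a4], a2]
The second expression, normalized: -[[[[[a1, a5], a3], a4], a6], a2] + [[[[[a1, a5], a3], a6], a4], a2]
One common form — equal.


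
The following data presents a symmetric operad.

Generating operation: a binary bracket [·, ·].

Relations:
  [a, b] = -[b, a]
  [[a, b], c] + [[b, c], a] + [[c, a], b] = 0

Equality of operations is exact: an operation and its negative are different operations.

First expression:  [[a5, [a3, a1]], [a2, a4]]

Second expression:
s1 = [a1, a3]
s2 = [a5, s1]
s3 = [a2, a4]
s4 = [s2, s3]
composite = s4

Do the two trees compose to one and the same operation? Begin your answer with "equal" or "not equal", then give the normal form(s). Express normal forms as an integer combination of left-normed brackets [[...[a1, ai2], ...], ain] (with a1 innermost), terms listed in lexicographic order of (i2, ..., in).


The first expression reduces to [[[[a1, a3], a5], a2], a4] - [[[[a1, a3], a5], a4], a2]
The second expression reduces to -[[[[a1, a3], a5], a2], a4] + [[[[a1, a3], a5], a4], a2]
Distinct normal forms: not equal.

not equal; the first gives [[[[a1, a3], a5], a2], a4] - [[[[a1, a3], a5], a4], a2] and the second -[[[[a1, a3], a5], a2], a4] + [[[[a1, a3], a5], a4], a2]


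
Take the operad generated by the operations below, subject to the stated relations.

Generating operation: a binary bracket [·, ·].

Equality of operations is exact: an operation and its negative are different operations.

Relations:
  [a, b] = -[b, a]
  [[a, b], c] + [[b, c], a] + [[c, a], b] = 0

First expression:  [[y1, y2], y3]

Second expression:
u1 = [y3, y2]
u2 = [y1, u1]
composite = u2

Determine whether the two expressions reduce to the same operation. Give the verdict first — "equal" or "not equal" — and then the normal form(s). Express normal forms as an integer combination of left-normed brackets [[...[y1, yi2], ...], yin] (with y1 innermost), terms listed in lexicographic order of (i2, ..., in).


not equal: they reduce to [[y1, y2], y3] and -[[y1, y2], y3] + [[y1, y3], y2]

Normal form of the first expression: [[y1, y2], y3]
Normal form of the second expression: -[[y1, y2], y3] + [[y1, y3], y2]
They disagree, so not equal.


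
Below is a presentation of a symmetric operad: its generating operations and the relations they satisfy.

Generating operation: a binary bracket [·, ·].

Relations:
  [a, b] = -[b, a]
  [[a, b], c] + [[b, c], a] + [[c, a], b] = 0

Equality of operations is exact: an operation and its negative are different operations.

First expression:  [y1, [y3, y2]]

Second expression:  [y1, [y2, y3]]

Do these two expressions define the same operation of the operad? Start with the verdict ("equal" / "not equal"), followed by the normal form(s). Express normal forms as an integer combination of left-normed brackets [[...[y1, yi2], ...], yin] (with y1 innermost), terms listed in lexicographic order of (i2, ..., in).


The first composite normalizes to -[[y1, y2], y3] + [[y1, y3], y2]
The second composite normalizes to [[y1, y2], y3] - [[y1, y3], y2]
They disagree, so not equal.

not equal; the first gives -[[y1, y2], y3] + [[y1, y3], y2] and the second [[y1, y2], y3] - [[y1, y3], y2]


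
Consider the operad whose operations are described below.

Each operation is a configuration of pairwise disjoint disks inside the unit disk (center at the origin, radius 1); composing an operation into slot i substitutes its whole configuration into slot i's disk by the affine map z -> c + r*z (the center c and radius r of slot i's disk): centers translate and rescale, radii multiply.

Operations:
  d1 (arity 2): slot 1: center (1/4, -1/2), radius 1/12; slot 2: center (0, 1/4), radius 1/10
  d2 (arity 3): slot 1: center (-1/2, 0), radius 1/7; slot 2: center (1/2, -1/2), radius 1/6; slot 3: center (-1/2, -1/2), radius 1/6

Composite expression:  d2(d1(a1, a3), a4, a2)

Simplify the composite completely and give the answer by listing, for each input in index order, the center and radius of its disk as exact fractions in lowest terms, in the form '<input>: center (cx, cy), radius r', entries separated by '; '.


a1: center (-13/28, -1/14), radius 1/84; a2: center (-1/2, -1/2), radius 1/6; a3: center (-1/2, 1/28), radius 1/70; a4: center (1/2, -1/2), radius 1/6

Only the slot chain above each a matters under d2; compose those maps.
tracing a1 down its 2-map path: center (-13/28, -1/14), radius 1/84
tracing a3 down its 2-map path: center (-1/2, 1/28), radius 1/70
tracing a4 down its 1-map path: center (1/2, -1/2), radius 1/6
tracing a2 down its 1-map path: center (-1/2, -1/2), radius 1/6
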